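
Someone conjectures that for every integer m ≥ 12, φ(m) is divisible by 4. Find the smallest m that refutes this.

We need the least integer m ≥ 12 for which φ(m) is not divisible by 4.
m = 12: φ(12) = 4; 4 mod 4 = 0.
m = 13: φ(13) = 12; 12 mod 4 = 0.
m = 14: φ(14) = 6; 6 mod 4 = 2.
So m = 14 is the smallest counterexample.

m = 14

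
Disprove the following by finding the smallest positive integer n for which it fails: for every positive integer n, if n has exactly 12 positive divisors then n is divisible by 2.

n = 315

Check each positive integer n in order until n has exactly 12 positive divisors but n is not divisible by 2.
For n = 60, 72, 84, 90, …, 294, 306, 308 the conclusion holds.
n = 315: τ(315) = 12; 315 mod 2 = 1.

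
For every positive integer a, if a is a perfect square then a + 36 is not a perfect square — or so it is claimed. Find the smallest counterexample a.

We need the least positive integer a for which a is a perfect square but a + 36 is a perfect square.
For a = 1, 4, 9, 16, 25, 36, 49 the conclusion holds.
a = 64: 64 = 8² and 64 + 36 = 100 = 10².

a = 64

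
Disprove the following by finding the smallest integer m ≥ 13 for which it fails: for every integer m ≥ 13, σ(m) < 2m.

m = 18

A counterexample is any integer m ≥ 13 such that the claim fails; we check each in order.
For m = 13, 14, 15, 16, 17 the conclusion holds.
m = 18: σ(18) = 39; 39 ≥ 36.
So m = 18 is the smallest counterexample.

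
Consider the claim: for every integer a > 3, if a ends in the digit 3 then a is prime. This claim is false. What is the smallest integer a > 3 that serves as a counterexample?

A counterexample is any integer a > 3 such that a ends in the digit 3 but a is not prime; we check each in order.
For a = 13, 23 the conclusion holds.
a = 33: 33 ends in 3; 33 = 3 × 11, composite.
Thus a = 33 disproves the claim, and no smaller a works.

a = 33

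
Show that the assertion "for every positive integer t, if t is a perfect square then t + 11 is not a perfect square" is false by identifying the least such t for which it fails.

t = 25

Check each positive integer t in order until t is a perfect square but t + 11 is a perfect square.
t = 1: 1 + 11 = 12, not a perfect square.
t = 4: 4 + 11 = 15, not a perfect square.
t = 9: 9 + 11 = 20, not a perfect square.
t = 16: 16 + 11 = 27, not a perfect square.
t = 25: 25 = 5² and 25 + 11 = 36 = 6².
So t = 25 is the smallest counterexample.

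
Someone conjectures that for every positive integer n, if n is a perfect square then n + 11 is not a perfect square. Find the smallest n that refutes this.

Check each positive integer n in order until n is a perfect square but n + 11 is a perfect square.
n = 1: 1 + 11 = 12, not a perfect square.
n = 4: 4 + 11 = 15, not a perfect square.
n = 9: 9 + 11 = 20, not a perfect square.
n = 16: 16 + 11 = 27, not a perfect square.
n = 25: 25 = 5² and 25 + 11 = 36 = 6².
Thus n = 25 disproves the claim, and no smaller n works.

n = 25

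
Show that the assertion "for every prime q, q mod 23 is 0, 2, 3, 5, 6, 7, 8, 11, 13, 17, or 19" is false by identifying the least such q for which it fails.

A counterexample is any prime q such that the claim fails; we check each in order.
For q = 2, 3, 5, 7, …, 23, 29, 31 the conclusion holds.
q = 37: 37 mod 23 = 14 — not in {0, 2, 3, 5, 6, 7, 8, 11, 13, 17, 19}.

q = 37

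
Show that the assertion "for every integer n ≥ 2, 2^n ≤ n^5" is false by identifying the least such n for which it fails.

A counterexample is any integer n ≥ 2 such that 2^n > n^5; we check each in order.
The first 21 eligible values, up to n = 22, all satisfy the conclusion.
n = 23: 2^n = 8388608 and n^5 = 6436343, so 8388608 > 6436343.
Hence n = 23 is a counterexample.

n = 23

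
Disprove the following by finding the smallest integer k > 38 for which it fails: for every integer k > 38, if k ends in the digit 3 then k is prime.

k = 43: 43 ends in 3 and is prime.
k = 53: 53 ends in 3 and is prime.
k = 63: 63 ends in 3; 63 = 3 × 21, composite.
Hence k = 63 is a counterexample.

k = 63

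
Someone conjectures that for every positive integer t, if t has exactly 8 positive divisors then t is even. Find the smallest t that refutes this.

t = 105

We need the least positive integer t for which t has exactly 8 positive divisors but t is odd.
The first 12 eligible values, up to t = 104, all satisfy the conclusion.
t = 105: divisors of 105: 1, 3, 5, 7, 15, 21, 35, 105; 105 is odd.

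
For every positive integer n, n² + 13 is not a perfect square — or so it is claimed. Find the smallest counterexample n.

n = 6

The first 5 eligible values, up to n = 5, all satisfy the conclusion.
n = 6: 6² + 13 = 49 = 7², a perfect square.
Thus n = 6 disproves the claim, and no smaller n works.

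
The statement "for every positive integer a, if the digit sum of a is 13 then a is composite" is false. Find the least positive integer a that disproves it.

We need the least positive integer a for which the digit sum of a is 13 but a is prime.
a = 49: digit sum 13; 49 is composite.
a = 58: digit sum 13; 58 is composite.
a = 67: digit sum 13; 67 is prime, not composite.
Hence a = 67 is a counterexample.

a = 67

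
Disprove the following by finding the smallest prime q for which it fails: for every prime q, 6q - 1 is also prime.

For q = 2, 3, 5, 7 the conclusion holds.
q = 11: 6q - 1 = 65 = 5 × 13, not prime.

q = 11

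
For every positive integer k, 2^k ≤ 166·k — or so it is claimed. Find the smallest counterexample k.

k = 11

Check each positive integer k in order until 2^k > 166·k.
For k = 1, 2, 3, 4, 5, 6, 7, 8, 9, 10 the conclusion holds.
k = 11: 2^k = 2048 and 166·k = 1826, so 2048 > 1826.
Hence k = 11 is a counterexample.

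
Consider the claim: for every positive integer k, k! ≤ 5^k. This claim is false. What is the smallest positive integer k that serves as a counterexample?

For k = 1, 2, 3, 4, …, 9, 10, 11 the conclusion holds.
k = 12: k! = 479001600 and 5^k = 244140625, so 479001600 > 244140625.

k = 12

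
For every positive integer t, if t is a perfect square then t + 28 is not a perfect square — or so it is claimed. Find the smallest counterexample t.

t = 36

We need the least positive integer t for which t is a perfect square but t + 28 is a perfect square.
t = 1: 1 + 28 = 29, not a perfect square.
t = 4: 4 + 28 = 32, not a perfect square.
t = 9: 9 + 28 = 37, not a perfect square.
t = 16: 16 + 28 = 44, not a perfect square.
t = 25: 25 + 28 = 53, not a perfect square.
t = 36: 36 = 6² and 36 + 28 = 64 = 8².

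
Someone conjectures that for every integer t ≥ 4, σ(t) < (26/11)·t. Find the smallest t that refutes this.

We need the least integer t ≥ 4 for which the claim fails.
The first 20 eligible values, up to t = 23, all satisfy the conclusion.
t = 24: σ(24) = 60; 60 ≥ 624/11.

t = 24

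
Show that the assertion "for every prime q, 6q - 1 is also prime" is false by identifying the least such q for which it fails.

Check each prime q in order until 6q - 1 is not prime.
The first 4 eligible values, up to q = 7, all satisfy the conclusion.
q = 11: 6q - 1 = 65 = 5 × 13, not prime.

q = 11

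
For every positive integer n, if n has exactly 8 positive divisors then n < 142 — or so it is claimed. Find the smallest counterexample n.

n = 152

Check each positive integer n in order until n has exactly 8 positive divisors but the claim fails.
For n = 24, 30, 40, 42, …, 135, 136, 138 the conclusion holds.
n = 152: τ(152) = 8; 152 ≥ 142.
Thus n = 152 disproves the claim, and no smaller n works.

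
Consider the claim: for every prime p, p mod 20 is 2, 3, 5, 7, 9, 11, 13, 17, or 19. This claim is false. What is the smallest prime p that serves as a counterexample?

Check each prime p in order until the claim fails.
For p = 2, 3, 5, 7, …, 29, 31, 37 the conclusion holds.
p = 41: 41 mod 20 = 1 — not in {2, 3, 5, 7, 9, 11, 13, 17, 19}.

p = 41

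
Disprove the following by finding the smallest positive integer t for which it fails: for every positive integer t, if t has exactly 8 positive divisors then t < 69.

t = 70

Check each positive integer t in order until t has exactly 8 positive divisors but the claim fails.
For t = 24, 30, 40, 42, 54, 56, 66 the conclusion holds.
t = 70: τ(70) = 8; 70 ≥ 69.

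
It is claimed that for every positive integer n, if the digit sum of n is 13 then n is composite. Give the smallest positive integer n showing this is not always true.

n = 67

Check each positive integer n in order until the digit sum of n is 13 but n is prime.
n = 49: digit sum 13; 49 is composite.
n = 58: digit sum 13; 58 is composite.
n = 67: digit sum 13; 67 is prime, not composite.
Hence n = 67 is a counterexample.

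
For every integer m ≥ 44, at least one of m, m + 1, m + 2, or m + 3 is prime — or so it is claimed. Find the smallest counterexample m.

m = 44: 47 is prime.
m = 45: 47 is prime.
m = 46: 47 is prime.
m = 47: 47 is prime.
m = 48: 48 = 2 × 24; 49 = 7 × 7; 50 = 2 × 25; 51 = 3 × 17 — all composite.
So m = 48 is the smallest counterexample.

m = 48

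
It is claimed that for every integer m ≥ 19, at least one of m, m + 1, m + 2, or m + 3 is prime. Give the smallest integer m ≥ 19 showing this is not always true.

A counterexample is any integer m ≥ 19 such that m, m + 1, m + 2, m + 3 are all composite; we check each in order.
m = 19: 19 is prime.
m = 20: 23 is prime.
m = 21: 23 is prime.
m = 22: 23 is prime.
m = 23: 23 is prime.
m = 24: 24 = 2 × 12; 25 = 5 × 5; 26 = 2 × 13; 27 = 3 × 9 — all composite.

m = 24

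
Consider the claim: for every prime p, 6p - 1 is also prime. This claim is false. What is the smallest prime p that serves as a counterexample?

p = 11

A counterexample is any prime p such that 6p - 1 is not prime; we check each in order.
The first 4 eligible values, up to p = 7, all satisfy the conclusion.
p = 11: 6p - 1 = 65 = 5 × 13, not prime.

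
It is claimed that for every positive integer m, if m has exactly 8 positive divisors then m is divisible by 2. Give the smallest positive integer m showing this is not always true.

m = 105

For m = 24, 30, 40, 42, …, 88, 102, 104 the conclusion holds.
m = 105: τ(105) = 8; 105 mod 2 = 1.
So m = 105 is the smallest counterexample.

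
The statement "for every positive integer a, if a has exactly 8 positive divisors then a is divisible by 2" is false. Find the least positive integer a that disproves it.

For a = 24, 30, 40, 42, …, 88, 102, 104 the conclusion holds.
a = 105: τ(105) = 8; 105 mod 2 = 1.

a = 105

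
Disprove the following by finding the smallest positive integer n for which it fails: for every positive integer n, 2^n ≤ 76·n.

A counterexample is any positive integer n such that 2^n > 76·n; we check each in order.
For n = 1, 2, 3, 4, 5, 6, 7, 8, 9 the conclusion holds.
n = 10: 2^n = 1024 and 76·n = 760, so 1024 > 760.

n = 10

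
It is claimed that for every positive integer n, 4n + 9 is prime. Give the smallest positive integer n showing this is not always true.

n = 3

We need the least positive integer n for which 4n + 9 is not prime.
n = 1: 4n + 9 = 13, prime.
n = 2: 4n + 9 = 17, prime.
n = 3: 4n + 9 = 21 = 3 × 7, composite.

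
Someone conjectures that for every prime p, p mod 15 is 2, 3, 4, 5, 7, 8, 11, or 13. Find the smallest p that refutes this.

For p = 2, 3, 5, 7, 11, 13, 17, 19, 23 the conclusion holds.
p = 29: 29 mod 15 = 14 — not in {2, 3, 4, 5, 7, 8, 11, 13}.
Hence p = 29 is a counterexample.

p = 29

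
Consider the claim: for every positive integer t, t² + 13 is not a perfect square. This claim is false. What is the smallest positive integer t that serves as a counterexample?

Check each positive integer t in order until t² + 13 is a perfect square.
For t = 1, 2, 3, 4, 5 the conclusion holds.
t = 6: 6² + 13 = 49 = 7², a perfect square.
So t = 6 is the smallest counterexample.

t = 6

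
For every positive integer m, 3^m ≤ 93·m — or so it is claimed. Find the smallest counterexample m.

A counterexample is any positive integer m such that 3^m > 93·m; we check each in order.
For m = 1, 2, 3, 4, 5 the conclusion holds.
m = 6: 3^m = 729 and 93·m = 558, so 729 > 558.

m = 6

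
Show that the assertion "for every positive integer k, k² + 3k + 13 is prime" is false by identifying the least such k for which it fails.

Check each positive integer k in order until k² + 3k + 13 is not prime.
The first 8 eligible values, up to k = 8, all satisfy the conclusion.
k = 9: k² + 3k + 13 = 121 = 11 × 11, composite.
Hence k = 9 is a counterexample.

k = 9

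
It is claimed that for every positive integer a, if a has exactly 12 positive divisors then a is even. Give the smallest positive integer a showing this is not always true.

a = 315

Check each positive integer a in order until a has exactly 12 positive divisors but a is odd.
For a = 60, 72, 84, 90, …, 294, 306, 308 the conclusion holds.
a = 315: divisors of 315: 12 divisors; 315 is odd.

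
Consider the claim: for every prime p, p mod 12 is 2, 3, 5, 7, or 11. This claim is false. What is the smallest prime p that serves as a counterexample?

A counterexample is any prime p such that the claim fails; we check each in order.
The first 5 eligible values, up to p = 11, all satisfy the conclusion.
p = 13: 13 mod 12 = 1 — not in {2, 3, 5, 7, 11}.

p = 13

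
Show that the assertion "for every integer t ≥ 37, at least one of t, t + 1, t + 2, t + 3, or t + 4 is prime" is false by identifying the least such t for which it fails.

Check each integer t ≥ 37 in order until t, t + 1, t + 2, t + 3, t + 4 are all composite.
The first 11 eligible values, up to t = 47, all satisfy the conclusion.
t = 48: 48 = 2 × 24; 49 = 7 × 7; 50 = 2 × 25; 51 = 3 × 17; 52 = 2 × 26 — all composite.
Thus t = 48 disproves the claim, and no smaller t works.

t = 48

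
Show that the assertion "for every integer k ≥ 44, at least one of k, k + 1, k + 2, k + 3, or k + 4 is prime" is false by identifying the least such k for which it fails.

k = 48

A counterexample is any integer k ≥ 44 such that k, k + 1, k + 2, k + 3, k + 4 are all composite; we check each in order.
The first 4 eligible values, up to k = 47, all satisfy the conclusion.
k = 48: 48 = 2 × 24; 49 = 7 × 7; 50 = 2 × 25; 51 = 3 × 17; 52 = 2 × 26 — all composite.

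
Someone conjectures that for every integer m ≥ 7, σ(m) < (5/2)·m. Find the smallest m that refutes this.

A counterexample is any integer m ≥ 7 such that the claim fails; we check each in order.
The first 17 eligible values, up to m = 23, all satisfy the conclusion.
m = 24: σ(24) = 60; 60 ≥ 60.
Thus m = 24 disproves the claim, and no smaller m works.

m = 24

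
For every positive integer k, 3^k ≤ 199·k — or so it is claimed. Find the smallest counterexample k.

We need the least positive integer k for which 3^k > 199·k.
The first 6 eligible values, up to k = 6, all satisfy the conclusion.
k = 7: 3^k = 2187 and 199·k = 1393, so 2187 > 1393.

k = 7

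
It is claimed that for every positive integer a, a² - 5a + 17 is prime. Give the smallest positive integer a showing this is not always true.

a = 13

A counterexample is any positive integer a such that a² - 5a + 17 is not prime; we check each in order.
For a = 1, 2, 3, 4, …, 10, 11, 12 the conclusion holds.
a = 13: a² - 5a + 17 = 121 = 11 × 11, composite.
Hence a = 13 is a counterexample.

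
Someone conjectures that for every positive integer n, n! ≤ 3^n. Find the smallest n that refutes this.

n = 7

n = 1: n! = 1 and 3^n = 3, so 1 ≤ 3.
n = 2: n! = 2 and 3^n = 9, so 2 ≤ 9.
n = 3: n! = 6 and 3^n = 27, so 6 ≤ 27.
n = 4: n! = 24 and 3^n = 81, so 24 ≤ 81.
n = 5: n! = 120 and 3^n = 243, so 120 ≤ 243.
n = 6: n! = 720 and 3^n = 729, so 720 ≤ 729.
n = 7: n! = 5040 and 3^n = 2187, so 5040 > 2187.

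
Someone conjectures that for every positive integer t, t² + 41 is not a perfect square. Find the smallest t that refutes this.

t = 20

The first 19 eligible values, up to t = 19, all satisfy the conclusion.
t = 20: 20² + 41 = 441 = 21², a perfect square.
Thus t = 20 disproves the claim, and no smaller t works.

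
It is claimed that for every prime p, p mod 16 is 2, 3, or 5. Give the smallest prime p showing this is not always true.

A counterexample is any prime p such that the claim fails; we check each in order.
For p = 2, 3, 5 the conclusion holds.
p = 7: 7 mod 16 = 7 — not in {2, 3, 5}.

p = 7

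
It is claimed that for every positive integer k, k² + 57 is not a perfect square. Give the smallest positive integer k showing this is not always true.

For k = 1, 2, 3, 4, 5, 6, 7 the conclusion holds.
k = 8: 8² + 57 = 121 = 11², a perfect square.
So k = 8 is the smallest counterexample.

k = 8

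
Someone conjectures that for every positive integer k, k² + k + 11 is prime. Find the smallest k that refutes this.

For k = 1, 2, 3, 4, 5, 6, 7, 8, 9 the conclusion holds.
k = 10: k² + k + 11 = 121 = 11 × 11, composite.
Hence k = 10 is a counterexample.

k = 10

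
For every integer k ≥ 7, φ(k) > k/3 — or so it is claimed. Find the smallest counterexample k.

k = 12

A counterexample is any integer k ≥ 7 such that the claim fails; we check each in order.
k = 7: φ(7) = 6 and 7/3 = 7/3, so φ(7) > 7/3.
k = 8: φ(8) = 4 and 8/3 = 8/3, so φ(8) > 8/3.
k = 9: φ(9) = 6 and 9/3 = 3, so φ(9) > 9/3.
k = 10: φ(10) = 4 and 10/3 = 10/3, so φ(10) > 10/3.
k = 11: φ(11) = 10 and 11/3 = 11/3, so φ(11) > 11/3.
k = 12: φ(12) = 4 and 12/3 = 4, so φ(12) ≤ 12/3.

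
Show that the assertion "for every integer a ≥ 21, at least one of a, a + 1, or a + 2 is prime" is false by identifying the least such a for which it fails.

We need the least integer a ≥ 21 for which a, a + 1, a + 2 are all composite.
For a = 21, 22, 23 the conclusion holds.
a = 24: 24 = 2 × 12; 25 = 5 × 5; 26 = 2 × 13 — all composite.
Hence a = 24 is a counterexample.

a = 24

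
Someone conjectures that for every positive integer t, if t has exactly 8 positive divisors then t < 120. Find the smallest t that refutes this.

A counterexample is any positive integer t such that t has exactly 8 positive divisors but the claim fails; we check each in order.
For t = 24, 30, 40, 42, …, 105, 110, 114 the conclusion holds.
t = 128: τ(128) = 8; 128 ≥ 120.

t = 128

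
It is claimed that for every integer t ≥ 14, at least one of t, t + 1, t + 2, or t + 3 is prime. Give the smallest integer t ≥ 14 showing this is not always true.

t = 24

For t = 14, 15, 16, 17, 18, 19, 20, 21, 22, 23 the conclusion holds.
t = 24: 24 = 2 × 12; 25 = 5 × 5; 26 = 2 × 13; 27 = 3 × 9 — all composite.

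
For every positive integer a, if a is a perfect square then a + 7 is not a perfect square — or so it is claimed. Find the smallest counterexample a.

For a = 1, 4 the conclusion holds.
a = 9: 9 = 3² and 9 + 7 = 16 = 4².
So a = 9 is the smallest counterexample.

a = 9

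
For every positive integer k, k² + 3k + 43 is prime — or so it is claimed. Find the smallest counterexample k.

k = 39

We need the least positive integer k for which k² + 3k + 43 is not prime.
The first 38 eligible values, up to k = 38, all satisfy the conclusion.
k = 39: k² + 3k + 43 = 1681 = 41 × 41, composite.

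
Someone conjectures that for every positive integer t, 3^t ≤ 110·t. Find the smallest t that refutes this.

t = 1: 3^t = 3 and 110·t = 110, so 3 ≤ 110.
t = 2: 3^t = 9 and 110·t = 220, so 9 ≤ 220.
t = 3: 3^t = 27 and 110·t = 330, so 27 ≤ 330.
t = 4: 3^t = 81 and 110·t = 440, so 81 ≤ 440.
t = 5: 3^t = 243 and 110·t = 550, so 243 ≤ 550.
t = 6: 3^t = 729 and 110·t = 660, so 729 > 660.
Thus t = 6 disproves the claim, and no smaller t works.

t = 6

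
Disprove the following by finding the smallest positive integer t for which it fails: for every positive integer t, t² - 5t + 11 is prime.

t = 7

A counterexample is any positive integer t such that t² - 5t + 11 is not prime; we check each in order.
t = 1: t² - 5t + 11 = 7, prime.
t = 2: t² - 5t + 11 = 5, prime.
t = 3: t² - 5t + 11 = 5, prime.
t = 4: t² - 5t + 11 = 7, prime.
t = 5: t² - 5t + 11 = 11, prime.
t = 6: t² - 5t + 11 = 17, prime.
t = 7: t² - 5t + 11 = 25 = 5 × 5, composite.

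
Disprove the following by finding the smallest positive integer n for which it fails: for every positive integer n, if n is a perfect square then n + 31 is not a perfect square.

The first 14 eligible values, up to n = 196, all satisfy the conclusion.
n = 225: 225 = 15² and 225 + 31 = 256 = 16².
Hence n = 225 is a counterexample.

n = 225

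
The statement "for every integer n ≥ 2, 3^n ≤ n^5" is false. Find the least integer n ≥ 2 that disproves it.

We need the least integer n ≥ 2 for which 3^n > n^5.
For n = 2, 3, 4, 5, 6, 7, 8, 9, 10 the conclusion holds.
n = 11: 3^n = 177147 and n^5 = 161051, so 177147 > 161051.
Hence n = 11 is a counterexample.

n = 11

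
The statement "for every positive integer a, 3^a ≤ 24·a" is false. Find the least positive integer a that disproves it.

Check each positive integer a in order until 3^a > 24·a.
The first 4 eligible values, up to a = 4, all satisfy the conclusion.
a = 5: 3^a = 243 and 24·a = 120, so 243 > 120.

a = 5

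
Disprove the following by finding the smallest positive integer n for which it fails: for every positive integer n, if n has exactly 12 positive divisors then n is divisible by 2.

Check each positive integer n in order until n has exactly 12 positive divisors but n is not divisible by 2.
For n = 60, 72, 84, 90, …, 294, 306, 308 the conclusion holds.
n = 315: τ(315) = 12; 315 mod 2 = 1.

n = 315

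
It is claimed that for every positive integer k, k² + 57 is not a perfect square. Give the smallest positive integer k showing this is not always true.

We need the least positive integer k for which k² + 57 is a perfect square.
For k = 1, 2, 3, 4, 5, 6, 7 the conclusion holds.
k = 8: 8² + 57 = 121 = 11², a perfect square.

k = 8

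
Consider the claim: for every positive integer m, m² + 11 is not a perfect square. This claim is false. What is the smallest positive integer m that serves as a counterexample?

We need the least positive integer m for which m² + 11 is a perfect square.
m = 1: 1² + 11 = 12, not a perfect square.
m = 2: 2² + 11 = 15, not a perfect square.
m = 3: 3² + 11 = 20, not a perfect square.
m = 4: 4² + 11 = 27, not a perfect square.
m = 5: 5² + 11 = 36 = 6², a perfect square.

m = 5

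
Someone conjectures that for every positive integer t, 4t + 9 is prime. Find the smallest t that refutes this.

t = 3

t = 1: 4t + 9 = 13, prime.
t = 2: 4t + 9 = 17, prime.
t = 3: 4t + 9 = 21 = 3 × 7, composite.
Thus t = 3 disproves the claim, and no smaller t works.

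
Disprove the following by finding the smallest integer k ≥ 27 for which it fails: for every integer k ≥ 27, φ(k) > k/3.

We need the least integer k ≥ 27 for which the claim fails.
For k = 27, 28, 29 the conclusion holds.
k = 30: φ(30) = 8 and 30/3 = 10, so φ(30) ≤ 30/3.
Thus k = 30 disproves the claim, and no smaller k works.

k = 30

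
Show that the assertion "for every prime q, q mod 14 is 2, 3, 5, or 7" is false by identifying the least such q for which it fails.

q = 11

We need the least prime q for which the claim fails.
The first 4 eligible values, up to q = 7, all satisfy the conclusion.
q = 11: 11 mod 14 = 11 — not in {2, 3, 5, 7}.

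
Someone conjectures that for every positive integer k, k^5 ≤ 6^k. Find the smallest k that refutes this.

k = 3

A counterexample is any positive integer k such that k^5 > 6^k; we check each in order.
k = 1: k^5 = 1 and 6^k = 6, so 1 ≤ 6.
k = 2: k^5 = 32 and 6^k = 36, so 32 ≤ 36.
k = 3: k^5 = 243 and 6^k = 216, so 243 > 216.
So k = 3 is the smallest counterexample.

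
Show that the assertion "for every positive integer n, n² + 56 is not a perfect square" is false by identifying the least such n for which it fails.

n = 5

We need the least positive integer n for which n² + 56 is a perfect square.
The first 4 eligible values, up to n = 4, all satisfy the conclusion.
n = 5: 5² + 56 = 81 = 9², a perfect square.
Thus n = 5 disproves the claim, and no smaller n works.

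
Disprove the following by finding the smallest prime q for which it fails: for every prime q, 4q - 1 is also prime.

q = 7

We need the least prime q for which 4q - 1 is not prime.
q = 2: 4q - 1 = 7, prime.
q = 3: 4q - 1 = 11, prime.
q = 5: 4q - 1 = 19, prime.
q = 7: 4q - 1 = 27 = 3 × 9, not prime.
Hence q = 7 is a counterexample.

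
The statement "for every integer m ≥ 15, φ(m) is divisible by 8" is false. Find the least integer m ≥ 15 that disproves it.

m = 18

Check each integer m ≥ 15 in order until φ(m) is not divisible by 8.
For m = 15, 16, 17 the conclusion holds.
m = 18: φ(18) = 6; 6 mod 8 = 6.
Thus m = 18 disproves the claim, and no smaller m works.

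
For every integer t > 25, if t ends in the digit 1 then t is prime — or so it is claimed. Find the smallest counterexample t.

t = 51

We need the least integer t > 25 for which t ends in the digit 1 but t is not prime.
For t = 31, 41 the conclusion holds.
t = 51: 51 ends in 1; 51 = 3 × 17, composite.
So t = 51 is the smallest counterexample.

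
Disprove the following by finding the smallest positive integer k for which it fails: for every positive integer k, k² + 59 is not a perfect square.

For k = 1, 2, 3, 4, …, 26, 27, 28 the conclusion holds.
k = 29: 29² + 59 = 900 = 30², a perfect square.

k = 29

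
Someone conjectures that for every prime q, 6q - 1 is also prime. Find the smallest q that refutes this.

The first 4 eligible values, up to q = 7, all satisfy the conclusion.
q = 11: 6q - 1 = 65 = 5 × 13, not prime.
Hence q = 11 is a counterexample.

q = 11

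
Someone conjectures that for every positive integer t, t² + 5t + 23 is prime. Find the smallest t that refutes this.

We need the least positive integer t for which t² + 5t + 23 is not prime.
For t = 1, 2, 3, 4, …, 11, 12, 13 the conclusion holds.
t = 14: t² + 5t + 23 = 289 = 17 × 17, composite.

t = 14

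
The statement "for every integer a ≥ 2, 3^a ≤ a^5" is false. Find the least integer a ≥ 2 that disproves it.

a = 11

A counterexample is any integer a ≥ 2 such that 3^a > a^5; we check each in order.
For a = 2, 3, 4, 5, 6, 7, 8, 9, 10 the conclusion holds.
a = 11: 3^a = 177147 and a^5 = 161051, so 177147 > 161051.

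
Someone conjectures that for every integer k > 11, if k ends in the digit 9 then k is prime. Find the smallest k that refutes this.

k = 39

Check each integer k > 11 in order until k ends in the digit 9 but k is not prime.
k = 19: 19 ends in 9 and is prime.
k = 29: 29 ends in 9 and is prime.
k = 39: 39 ends in 9; 39 = 3 × 13, composite.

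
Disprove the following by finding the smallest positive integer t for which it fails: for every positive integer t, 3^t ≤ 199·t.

t = 7

Check each positive integer t in order until 3^t > 199·t.
The first 6 eligible values, up to t = 6, all satisfy the conclusion.
t = 7: 3^t = 2187 and 199·t = 1393, so 2187 > 1393.
Hence t = 7 is a counterexample.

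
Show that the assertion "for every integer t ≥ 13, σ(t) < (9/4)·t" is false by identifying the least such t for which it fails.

t = 24

We need the least integer t ≥ 13 for which the claim fails.
For t = 13, 14, 15, 16, …, 21, 22, 23 the conclusion holds.
t = 24: σ(24) = 60; 60 ≥ 54.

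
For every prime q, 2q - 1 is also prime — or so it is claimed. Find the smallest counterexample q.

q = 5

We need the least prime q for which 2q - 1 is not prime.
q = 2: 2q - 1 = 3, prime.
q = 3: 2q - 1 = 5, prime.
q = 5: 2q - 1 = 9 = 3 × 3, not prime.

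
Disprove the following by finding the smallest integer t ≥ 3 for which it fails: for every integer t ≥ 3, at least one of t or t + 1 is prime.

t = 8

We need the least integer t ≥ 3 for which t, t + 1 are both composite.
The first 5 eligible values, up to t = 7, all satisfy the conclusion.
t = 8: 8 = 2 × 4; 9 = 3 × 3 — both composite.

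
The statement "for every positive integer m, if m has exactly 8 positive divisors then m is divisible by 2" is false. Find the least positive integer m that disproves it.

m = 105

A counterexample is any positive integer m such that m has exactly 8 positive divisors but m is not divisible by 2; we check each in order.
For m = 24, 30, 40, 42, …, 88, 102, 104 the conclusion holds.
m = 105: τ(105) = 8; 105 mod 2 = 1.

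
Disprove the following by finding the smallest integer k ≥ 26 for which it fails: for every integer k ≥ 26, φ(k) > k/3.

For k = 26, 27, 28, 29 the conclusion holds.
k = 30: φ(30) = 8 and 30/3 = 10, so φ(30) ≤ 30/3.

k = 30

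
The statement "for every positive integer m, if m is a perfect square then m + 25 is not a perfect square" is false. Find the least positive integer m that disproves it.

m = 144

For m = 1, 4, 9, 16, …, 81, 100, 121 the conclusion holds.
m = 144: 144 = 12² and 144 + 25 = 169 = 13².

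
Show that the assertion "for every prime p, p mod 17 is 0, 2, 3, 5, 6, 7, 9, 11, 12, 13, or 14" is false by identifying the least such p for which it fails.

Check each prime p in order until the claim fails.
For p = 2, 3, 5, 7, …, 43, 47, 53 the conclusion holds.
p = 59: 59 mod 17 = 8 — not in {0, 2, 3, 5, 6, 7, 9, 11, 12, 13, 14}.

p = 59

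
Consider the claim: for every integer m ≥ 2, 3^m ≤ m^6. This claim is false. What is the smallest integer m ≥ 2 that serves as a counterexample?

m = 15

A counterexample is any integer m ≥ 2 such that 3^m > m^6; we check each in order.
The first 13 eligible values, up to m = 14, all satisfy the conclusion.
m = 15: 3^m = 14348907 and m^6 = 11390625, so 14348907 > 11390625.
So m = 15 is the smallest counterexample.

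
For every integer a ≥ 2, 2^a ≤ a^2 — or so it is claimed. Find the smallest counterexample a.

a = 5

Check each integer a ≥ 2 in order until 2^a > a^2.
a = 2: 2^a = 4 and a^2 = 4, so 4 ≤ 4.
a = 3: 2^a = 8 and a^2 = 9, so 8 ≤ 9.
a = 4: 2^a = 16 and a^2 = 16, so 16 ≤ 16.
a = 5: 2^a = 32 and a^2 = 25, so 32 > 25.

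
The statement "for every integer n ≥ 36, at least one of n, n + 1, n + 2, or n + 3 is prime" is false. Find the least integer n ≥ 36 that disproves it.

n = 48

Check each integer n ≥ 36 in order until n, n + 1, n + 2, n + 3 are all composite.
For n = 36, 37, 38, 39, …, 45, 46, 47 the conclusion holds.
n = 48: 48 = 2 × 24; 49 = 7 × 7; 50 = 2 × 25; 51 = 3 × 17 — all composite.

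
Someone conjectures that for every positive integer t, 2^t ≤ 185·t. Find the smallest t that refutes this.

We need the least positive integer t for which 2^t > 185·t.
For t = 1, 2, 3, 4, 5, 6, 7, 8, 9, 10 the conclusion holds.
t = 11: 2^t = 2048 and 185·t = 2035, so 2048 > 2035.

t = 11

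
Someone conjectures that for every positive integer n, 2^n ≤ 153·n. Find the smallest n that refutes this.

n = 11

A counterexample is any positive integer n such that 2^n > 153·n; we check each in order.
For n = 1, 2, 3, 4, 5, 6, 7, 8, 9, 10 the conclusion holds.
n = 11: 2^n = 2048 and 153·n = 1683, so 2048 > 1683.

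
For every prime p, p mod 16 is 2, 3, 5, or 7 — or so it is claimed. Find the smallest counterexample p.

p = 11

Check each prime p in order until the claim fails.
p = 2: 2 mod 16 = 2.
p = 3: 3 mod 16 = 3.
p = 5: 5 mod 16 = 5.
p = 7: 7 mod 16 = 7.
p = 11: 11 mod 16 = 11 — not in {2, 3, 5, 7}.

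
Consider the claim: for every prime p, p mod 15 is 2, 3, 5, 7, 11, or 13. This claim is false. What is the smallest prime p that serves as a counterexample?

p = 19

p = 2: 2 mod 15 = 2.
p = 3: 3 mod 15 = 3.
p = 5: 5 mod 15 = 5.
p = 7: 7 mod 15 = 7.
p = 11: 11 mod 15 = 11.
p = 13: 13 mod 15 = 13.
p = 17: 17 mod 15 = 2.
p = 19: 19 mod 15 = 4 — not in {2, 3, 5, 7, 11, 13}.
So p = 19 is the smallest counterexample.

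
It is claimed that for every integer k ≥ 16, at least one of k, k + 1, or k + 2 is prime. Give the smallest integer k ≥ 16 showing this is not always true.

k = 20

We need the least integer k ≥ 16 for which k, k + 1, k + 2 are all composite.
For k = 16, 17, 18, 19 the conclusion holds.
k = 20: 20 = 2 × 10; 21 = 3 × 7; 22 = 2 × 11 — all composite.
So k = 20 is the smallest counterexample.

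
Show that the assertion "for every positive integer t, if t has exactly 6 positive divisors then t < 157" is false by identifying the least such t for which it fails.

Check each positive integer t in order until t has exactly 6 positive divisors but the claim fails.
For t = 12, 18, 20, 28, …, 147, 148, 153 the conclusion holds.
t = 164: τ(164) = 6; 164 ≥ 157.
Hence t = 164 is a counterexample.

t = 164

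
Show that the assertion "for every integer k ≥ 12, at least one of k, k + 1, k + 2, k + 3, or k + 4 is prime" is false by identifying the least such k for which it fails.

k = 24

We need the least integer k ≥ 12 for which k, k + 1, k + 2, k + 3, k + 4 are all composite.
The first 12 eligible values, up to k = 23, all satisfy the conclusion.
k = 24: 24 = 2 × 12; 25 = 5 × 5; 26 = 2 × 13; 27 = 3 × 9; 28 = 2 × 14 — all composite.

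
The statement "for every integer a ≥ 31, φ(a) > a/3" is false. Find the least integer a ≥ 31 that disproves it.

We need the least integer a ≥ 31 for which the claim fails.
For a = 31, 32, 33, 34, 35 the conclusion holds.
a = 36: φ(36) = 12 and 36/3 = 12, so φ(36) ≤ 36/3.

a = 36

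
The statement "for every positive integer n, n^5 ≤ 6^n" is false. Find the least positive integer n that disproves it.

n = 3

Check each positive integer n in order until n^5 > 6^n.
For n = 1, 2 the conclusion holds.
n = 3: n^5 = 243 and 6^n = 216, so 243 > 216.
So n = 3 is the smallest counterexample.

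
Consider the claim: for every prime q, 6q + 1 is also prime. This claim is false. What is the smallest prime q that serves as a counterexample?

q = 19

A counterexample is any prime q such that 6q + 1 is not prime; we check each in order.
The first 7 eligible values, up to q = 17, all satisfy the conclusion.
q = 19: 6q + 1 = 115 = 5 × 23, not prime.
So q = 19 is the smallest counterexample.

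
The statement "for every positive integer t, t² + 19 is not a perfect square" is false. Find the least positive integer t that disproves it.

t = 9

We need the least positive integer t for which t² + 19 is a perfect square.
t = 1: 1² + 19 = 20, not a perfect square.
t = 2: 2² + 19 = 23, not a perfect square.
t = 3: 3² + 19 = 28, not a perfect square.
t = 4: 4² + 19 = 35, not a perfect square.
t = 5: 5² + 19 = 44, not a perfect square.
t = 6: 6² + 19 = 55, not a perfect square.
t = 7: 7² + 19 = 68, not a perfect square.
t = 8: 8² + 19 = 83, not a perfect square.
t = 9: 9² + 19 = 100 = 10², a perfect square.
Thus t = 9 disproves the claim, and no smaller t works.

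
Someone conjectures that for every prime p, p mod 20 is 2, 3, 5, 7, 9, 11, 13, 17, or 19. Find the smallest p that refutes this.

For p = 2, 3, 5, 7, …, 29, 31, 37 the conclusion holds.
p = 41: 41 mod 20 = 1 — not in {2, 3, 5, 7, 9, 11, 13, 17, 19}.
Thus p = 41 disproves the claim, and no smaller p works.

p = 41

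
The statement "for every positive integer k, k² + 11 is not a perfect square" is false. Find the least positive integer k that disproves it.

Check each positive integer k in order until k² + 11 is a perfect square.
The first 4 eligible values, up to k = 4, all satisfy the conclusion.
k = 5: 5² + 11 = 36 = 6², a perfect square.
Hence k = 5 is a counterexample.

k = 5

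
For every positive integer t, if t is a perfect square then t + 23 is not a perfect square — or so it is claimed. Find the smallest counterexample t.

We need the least positive integer t for which t is a perfect square but t + 23 is a perfect square.
For t = 1, 4, 9, 16, 25, 36, 49, 64, 81, 100 the conclusion holds.
t = 121: 121 = 11² and 121 + 23 = 144 = 12².

t = 121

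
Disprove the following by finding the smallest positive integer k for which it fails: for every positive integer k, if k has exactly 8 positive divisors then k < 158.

A counterexample is any positive integer k such that k has exactly 8 positive divisors but the claim fails; we check each in order.
For k = 24, 30, 40, 42, …, 138, 152, 154 the conclusion holds.
k = 165: τ(165) = 8; 165 ≥ 158.

k = 165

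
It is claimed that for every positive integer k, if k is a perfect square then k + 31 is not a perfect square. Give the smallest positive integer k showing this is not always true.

k = 225

The first 14 eligible values, up to k = 196, all satisfy the conclusion.
k = 225: 225 = 15² and 225 + 31 = 256 = 16².
Hence k = 225 is a counterexample.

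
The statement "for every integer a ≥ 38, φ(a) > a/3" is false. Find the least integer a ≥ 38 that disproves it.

We need the least integer a ≥ 38 for which the claim fails.
The first 4 eligible values, up to a = 41, all satisfy the conclusion.
a = 42: φ(42) = 12 and 42/3 = 14, so φ(42) ≤ 42/3.

a = 42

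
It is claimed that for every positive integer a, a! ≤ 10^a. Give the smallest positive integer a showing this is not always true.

Check each positive integer a in order until a! > 10^a.
For a = 1, 2, 3, 4, …, 22, 23, 24 the conclusion holds.
a = 25: a! = 15511210043330985984000000 and 10^a = 10000000000000000000000000, so 15511210043330985984000000 > 10000000000000000000000000.
Thus a = 25 disproves the claim, and no smaller a works.

a = 25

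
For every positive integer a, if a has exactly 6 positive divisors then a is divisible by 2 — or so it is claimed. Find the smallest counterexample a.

We need the least positive integer a for which a has exactly 6 positive divisors but a is not divisible by 2.
a = 12: τ(12) = 6; 12 mod 2 = 0.
a = 18: τ(18) = 6; 18 mod 2 = 0.
a = 20: τ(20) = 6; 20 mod 2 = 0.
a = 28: τ(28) = 6; 28 mod 2 = 0.
a = 32: τ(32) = 6; 32 mod 2 = 0.
a = 44: τ(44) = 6; 44 mod 2 = 0.
a = 45: τ(45) = 6; 45 mod 2 = 1.

a = 45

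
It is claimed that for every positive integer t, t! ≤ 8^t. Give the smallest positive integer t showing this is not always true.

t = 20

The first 19 eligible values, up to t = 19, all satisfy the conclusion.
t = 20: t! = 2432902008176640000 and 8^t = 1152921504606846976, so 2432902008176640000 > 1152921504606846976.
Hence t = 20 is a counterexample.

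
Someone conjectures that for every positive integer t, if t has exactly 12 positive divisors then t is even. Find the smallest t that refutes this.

A counterexample is any positive integer t such that t has exactly 12 positive divisors but t is odd; we check each in order.
For t = 60, 72, 84, 90, …, 294, 306, 308 the conclusion holds.
t = 315: divisors of 315: 12 divisors; 315 is odd.

t = 315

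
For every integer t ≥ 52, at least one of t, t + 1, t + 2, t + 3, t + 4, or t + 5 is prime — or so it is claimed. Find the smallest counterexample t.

A counterexample is any integer t ≥ 52 such that t, t + 1, t + 2, t + 3, t + 4, t + 5 are all composite; we check each in order.
For t = 52, 53, 54, 55, …, 87, 88, 89 the conclusion holds.
t = 90: 90 = 2 × 45; 91 = 7 × 13; 92 = 2 × 46; 93 = 3 × 31; 94 = 2 × 47; 95 = 5 × 19 — all composite.

t = 90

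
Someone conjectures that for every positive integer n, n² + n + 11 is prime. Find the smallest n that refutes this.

Check each positive integer n in order until n² + n + 11 is not prime.
The first 9 eligible values, up to n = 9, all satisfy the conclusion.
n = 10: n² + n + 11 = 121 = 11 × 11, composite.
So n = 10 is the smallest counterexample.

n = 10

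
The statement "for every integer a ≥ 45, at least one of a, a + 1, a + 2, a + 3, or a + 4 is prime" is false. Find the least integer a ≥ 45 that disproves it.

a = 48

We need the least integer a ≥ 45 for which a, a + 1, a + 2, a + 3, a + 4 are all composite.
a = 45: 47 is prime.
a = 46: 47 is prime.
a = 47: 47 is prime.
a = 48: 48 = 2 × 24; 49 = 7 × 7; 50 = 2 × 25; 51 = 3 × 17; 52 = 2 × 26 — all composite.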